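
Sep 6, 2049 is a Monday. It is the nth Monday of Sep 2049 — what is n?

1st

Day 6 falls in week ⌈6/7⌉ of the month.
Days 1–7 hold the 1st Monday, 8–14 the 2nd, 15–21 the 3rd, 22–28 the 4th, 29–31 the 5th.
6 is in the range for the 1st.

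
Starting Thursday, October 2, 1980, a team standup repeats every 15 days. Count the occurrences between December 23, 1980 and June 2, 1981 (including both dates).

11

Occurrences land 15·i days after October 2, 1980 for i = 0, 1, 2, …
December 23, 1980 is 82 days after the start; 82 ÷ 15 = 5 remainder 7; since the remainder is 7, round up to i = 6. First occurrence in the window: #7 on December 31, 1980 (6×15 = 90 days in).
June 2, 1981 is 243 days after the start; 243 ÷ 15 = 16 remainder 3. Last occurrence in the window: #17 on May 30, 1981.
Occurrences #7 through #17: 11 in total.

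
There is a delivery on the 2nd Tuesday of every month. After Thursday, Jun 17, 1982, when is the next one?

Jul 13, 1982

Jun 1982 starts on a Tuesday; its first Tuesday is the 1st, so the 2nd Tuesday is the 8th — Jun 8, 1982.
That is not after Jun 17, 1982, so look at Jul 1982.
Jul 1982 starts on a Thursday; its first Tuesday is the 6th, so the 2nd Tuesday is the 13th — Jul 13, 1982.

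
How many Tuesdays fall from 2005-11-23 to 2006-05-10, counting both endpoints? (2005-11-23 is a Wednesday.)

24

2005-11-23 is a Wednesday; the first Tuesday on or after it is 2005-11-29 (6 days later).
From 2005-11-29 to 2006-05-10: 1 + 31 + 31 + 28 + 31 + 30 + 10 = 162 days (rest of November, December, January, February, March, April, May).
162 ÷ 7 = 23 full weeks with remainder 1, so 23 more Tuesdays after the first → 24.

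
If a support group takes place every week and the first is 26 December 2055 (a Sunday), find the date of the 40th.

24 September 2056

The 40th occurrence is 39 intervals after the first: 39 × 7 = 273 days after 26 December 2055.
December has 31 days — 5 days to the end of December leaves 268.
January has 31 days (237 left).
February has 29 days (208 left).
March has 31 days (177 left).
April has 30 days (147 left).
May has 31 days (116 left).
June has 30 days (86 left).
July has 31 days (55 left).
August has 31 days (24 left).
24 days into September → 24 September 2056.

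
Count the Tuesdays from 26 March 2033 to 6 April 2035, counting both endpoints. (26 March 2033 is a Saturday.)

26 March 2033 is a Saturday; the first Tuesday on or after it is 29 March 2033 (3 days later).
From 29 March 2033 to 6 April 2035: 277 + 365 + 96 = 738 days (rest of 2033, 2034, to 6 April 2035 in 2035).
738 ÷ 7 = 105 full weeks with remainder 3, so 105 more Tuesdays after the first → 106.

106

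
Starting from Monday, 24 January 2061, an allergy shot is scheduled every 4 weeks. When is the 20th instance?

10 July 2062

The 20th occurrence is 19 intervals after the first: 19 × 28 = 532 days after 24 January 2061.
January has 31 days — 7 days to the end of January leaves 525.
From end of January to end of 2061 is 334 days (191 left).
January has 31 days (160 left).
February has 28 days (132 left).
March has 31 days (101 left).
April has 30 days (71 left).
May has 31 days (40 left).
June has 30 days (10 left).
10 days into July → 10 July 2062.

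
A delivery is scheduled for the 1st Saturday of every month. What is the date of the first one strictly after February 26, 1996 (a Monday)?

March 2, 1996

February 1996 starts on a Thursday, so its 1st Saturday is February 3, 1996 (2 days in).
That is not after February 26, 1996, so look at March 1996.
March 1996 starts on a Friday, so its 1st Saturday is March 2, 1996 (1 day in).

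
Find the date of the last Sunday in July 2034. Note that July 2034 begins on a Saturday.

July 30, 2034

July 2034 begins on a Saturday, so the first Sunday is July 2 (1 day later).
July 2034 has 31 days. Adding weeks: 2, 9, 16, 23, 30 — the last one ≤ 31 is the 30th.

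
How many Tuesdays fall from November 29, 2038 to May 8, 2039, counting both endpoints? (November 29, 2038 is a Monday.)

November 29, 2038 is a Monday; the first Tuesday on or after it is November 30, 2038 (1 day later).
From November 30, 2038 to May 8, 2039: 0 + 31 + 31 + 28 + 31 + 30 + 8 = 159 days (rest of November, December, January, February, March, April, May).
159 ÷ 7 = 22 full weeks with remainder 5, so 22 more Tuesdays after the first → 23.

23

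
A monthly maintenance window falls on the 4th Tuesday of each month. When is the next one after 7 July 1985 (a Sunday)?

July 1985 starts on a Monday; its first Tuesday is the 2nd, so the 4th Tuesday is the 23rd — 23 July 1985.
23 July 1985 is after 7 July 1985, so that is the next one.

23 July 1985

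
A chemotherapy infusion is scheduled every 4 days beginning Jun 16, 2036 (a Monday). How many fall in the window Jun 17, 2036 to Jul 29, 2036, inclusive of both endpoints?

10

Occurrences land 4·i days after Jun 16, 2036 for i = 0, 1, 2, …
Jun 17, 2036 is 1 day after the start; 1 ÷ 4 = 0 remainder 1; since the remainder is 1, round up to i = 1. First occurrence in the window: #2 on Jun 20, 2036 (1×4 = 4 days in).
Jul 29, 2036 is 43 days after the start; 43 ÷ 4 = 10 remainder 3. Last occurrence in the window: #11 on Jul 26, 2036.
Occurrences #2 through #11: 10 in total.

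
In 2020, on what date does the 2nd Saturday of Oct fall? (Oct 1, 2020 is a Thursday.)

Oct 2020 begins on a Thursday, so the first Saturday is Oct 3 (2 days later).
The 2nd Saturday is 1 weeks later: 3 + 7 = 10.

Oct 10, 2020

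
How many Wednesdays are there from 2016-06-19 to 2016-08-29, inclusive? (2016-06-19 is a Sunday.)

10

2016-06-19 is a Sunday; the first Wednesday on or after it is 2016-06-22 (3 days later).
From 2016-06-22 to 2016-08-29: 8 + 31 + 29 = 68 days (rest of June, July, August).
68 ÷ 7 = 9 full weeks with remainder 5, so 9 more Wednesdays after the first → 10.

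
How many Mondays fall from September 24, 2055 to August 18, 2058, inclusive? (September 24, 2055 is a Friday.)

151

September 24, 2055 is a Friday; the first Monday on or after it is September 27, 2055 (3 days later).
From September 27, 2055 to August 18, 2058: 95 + 366 + 365 + 230 = 1056 days (rest of 2055, 2056, 2057, to August 18, 2058 in 2058).
1056 ÷ 7 = 150 full weeks with remainder 6, so 150 more Mondays after the first → 151.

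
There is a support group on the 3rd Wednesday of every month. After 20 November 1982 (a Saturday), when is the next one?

November 1982 starts on a Monday; its first Wednesday is the 3rd, so the 3rd Wednesday is the 17th — 17 November 1982.
That is not after 20 November 1982, so look at December 1982.
December 1982 starts on a Wednesday; its first Wednesday is the 1st, so the 3rd Wednesday is the 15th — 15 December 1982.

15 December 1982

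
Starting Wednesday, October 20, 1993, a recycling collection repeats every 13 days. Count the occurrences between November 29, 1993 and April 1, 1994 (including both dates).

9

Occurrences land 13·i days after October 20, 1993 for i = 0, 1, 2, …
November 29, 1993 is 40 days after the start; 40 ÷ 13 = 3 remainder 1; since the remainder is 1, round up to i = 4. First occurrence in the window: #5 on December 11, 1993 (4×13 = 52 days in).
April 1, 1994 is 163 days after the start; 163 ÷ 13 = 12 remainder 7. Last occurrence in the window: #13 on March 25, 1994.
Occurrences #5 through #13: 9 in total.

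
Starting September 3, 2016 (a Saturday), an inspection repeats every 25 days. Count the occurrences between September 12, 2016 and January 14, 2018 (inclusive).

19

Occurrences land 25·i days after September 3, 2016 for i = 0, 1, 2, …
September 12, 2016 is 9 days after the start; 9 ÷ 25 = 0 remainder 9; since the remainder is 9, round up to i = 1. First occurrence in the window: #2 on September 28, 2016 (1×25 = 25 days in).
January 14, 2018 is 498 days after the start; 498 ÷ 25 = 19 remainder 23. Last occurrence in the window: #20 on December 22, 2017.
Occurrences #2 through #20: 19 in total.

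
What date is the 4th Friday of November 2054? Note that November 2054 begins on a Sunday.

November 2054 begins on a Sunday, so the first Friday is November 6 (5 days later).
The 4th Friday is 3 weeks later: 6 + 21 = 27.

27 November 2054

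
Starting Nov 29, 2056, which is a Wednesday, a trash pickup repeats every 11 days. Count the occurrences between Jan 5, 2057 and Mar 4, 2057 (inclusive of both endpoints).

Occurrences land 11·i days after Nov 29, 2056 for i = 0, 1, 2, …
Jan 5, 2057 is 37 days after the start; 37 ÷ 11 = 3 remainder 4; since the remainder is 4, round up to i = 4. First occurrence in the window: #5 on Jan 12, 2057 (4×11 = 44 days in).
Mar 4, 2057 is 95 days after the start; 95 ÷ 11 = 8 remainder 7. Last occurrence in the window: #9 on Feb 25, 2057.
Occurrences #5 through #9: 5 in total.

5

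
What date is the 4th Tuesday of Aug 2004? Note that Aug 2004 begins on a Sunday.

Aug 24, 2004

Aug 2004 begins on a Sunday, so the first Tuesday is Aug 3 (2 days later).
The 4th Tuesday is 3 weeks later: 3 + 21 = 24.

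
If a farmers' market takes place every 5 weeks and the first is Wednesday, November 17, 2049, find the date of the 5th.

The 5th occurrence is 4 intervals after the first: 4 × 35 = 140 days after November 17, 2049.
November has 30 days — 13 days to the end of November leaves 127.
December has 31 days (96 left).
January has 31 days (65 left).
February has 28 days (37 left).
March has 31 days (6 left).
6 days into April → April 6, 2050.

April 6, 2050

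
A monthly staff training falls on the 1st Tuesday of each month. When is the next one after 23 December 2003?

6 January 2004

December 2003 starts on a Monday, so its 1st Tuesday is 2 December 2003 (1 day in).
That is not after 23 December 2003, so look at January 2004.
January 2004 starts on a Thursday, so its 1st Tuesday is 6 January 2004 (5 days in).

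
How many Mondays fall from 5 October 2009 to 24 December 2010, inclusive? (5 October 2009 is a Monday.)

64

5 October 2009 is a Monday; the first Monday on or after it is 5 October 2009.
From 5 October 2009 to 24 December 2010: 87 + 358 = 445 days (rest of 2009, to 24 December 2010 in 2010).
445 ÷ 7 = 63 full weeks with remainder 4, so 63 more Mondays after the first → 64.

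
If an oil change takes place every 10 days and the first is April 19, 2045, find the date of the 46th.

July 13, 2046

The 46th occurrence is 45 intervals after the first: 45 × 10 = 450 days after April 19, 2045.
April has 30 days — 11 days to the end of April leaves 439.
From end of April to end of 2045 is 245 days (194 left).
January has 31 days (163 left).
February has 28 days (135 left).
March has 31 days (104 left).
April has 30 days (74 left).
May has 31 days (43 left).
June has 30 days (13 left).
13 days into July → July 13, 2046.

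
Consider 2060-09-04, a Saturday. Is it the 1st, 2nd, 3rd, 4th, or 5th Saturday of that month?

Day 4 falls in week ⌈4/7⌉ of the month.
Days 1–7 hold the 1st Saturday, 8–14 the 2nd, 15–21 the 3rd, 22–28 the 4th, 29–31 the 5th.
4 is in the range for the 1st.

1st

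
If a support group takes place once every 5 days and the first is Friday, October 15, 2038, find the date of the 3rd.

October 25, 2038

The 3rd occurrence is 2 intervals after the first: 2 × 5 = 10 days after October 15, 2038.
10 days later is October 25, 2038.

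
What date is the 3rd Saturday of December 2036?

The first Saturday of December 2036 is December 6.
The 3rd Saturday is 2 weeks later: 6 + 14 = 20.

2036-12-20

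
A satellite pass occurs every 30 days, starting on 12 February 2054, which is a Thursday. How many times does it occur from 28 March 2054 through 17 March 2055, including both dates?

12

Occurrences land 30·i days after 12 February 2054 for i = 0, 1, 2, …
28 March 2054 is 44 days after the start; 44 ÷ 30 = 1 remainder 14; since the remainder is 14, round up to i = 2. First occurrence in the window: #3 on 13 April 2054 (2×30 = 60 days in).
17 March 2055 is 398 days after the start; 398 ÷ 30 = 13 remainder 8. Last occurrence in the window: #14 on 9 March 2055.
Occurrences #3 through #14: 12 in total.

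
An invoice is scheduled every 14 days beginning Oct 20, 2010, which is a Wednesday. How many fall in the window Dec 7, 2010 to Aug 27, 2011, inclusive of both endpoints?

Occurrences land 14·i days after Oct 20, 2010 for i = 0, 1, 2, …
Dec 7, 2010 is 48 days after the start; 48 ÷ 14 = 3 remainder 6; since the remainder is 6, round up to i = 4. First occurrence in the window: #5 on Dec 15, 2010 (4×14 = 56 days in).
Aug 27, 2011 is 311 days after the start; 311 ÷ 14 = 22 remainder 3. Last occurrence in the window: #23 on Aug 24, 2011.
Occurrences #5 through #23: 19 in total.

19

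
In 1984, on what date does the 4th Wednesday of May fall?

23 May 1984

The first Wednesday of May 1984 is May 2.
The 4th Wednesday is 3 weeks later: 2 + 21 = 23.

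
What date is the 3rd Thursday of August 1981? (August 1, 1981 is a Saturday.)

August 1981 begins on a Saturday, so the first Thursday is August 6 (5 days later).
The 3rd Thursday is 2 weeks later: 6 + 14 = 20.

August 20, 1981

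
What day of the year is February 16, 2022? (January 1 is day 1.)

47

Days in months before February: 31 = 31.
Plus 16 days into February → day 47.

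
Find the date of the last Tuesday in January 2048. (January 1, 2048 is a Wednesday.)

28 January 2048

January 2048 begins on a Wednesday, so the first Tuesday is January 7 (6 days later).
January 2048 has 31 days. Adding weeks: 7, 14, 21, 28 — the last one ≤ 31 is the 28th.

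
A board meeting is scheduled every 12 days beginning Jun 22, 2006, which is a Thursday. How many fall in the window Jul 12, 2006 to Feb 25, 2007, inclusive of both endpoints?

19

Occurrences land 12·i days after Jun 22, 2006 for i = 0, 1, 2, …
Jul 12, 2006 is 20 days after the start; 20 ÷ 12 = 1 remainder 8; since the remainder is 8, round up to i = 2. First occurrence in the window: #3 on Jul 16, 2006 (2×12 = 24 days in).
Feb 25, 2007 is 248 days after the start; 248 ÷ 12 = 20 remainder 8. Last occurrence in the window: #21 on Feb 17, 2007.
Occurrences #3 through #21: 19 in total.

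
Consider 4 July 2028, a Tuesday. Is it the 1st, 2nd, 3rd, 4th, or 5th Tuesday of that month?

Day 4 falls in week ⌈4/7⌉ of the month.
Days 1–7 hold the 1st Tuesday, 8–14 the 2nd, 15–21 the 3rd, 22–28 the 4th, 29–31 the 5th.
4 is in the range for the 1st.

1st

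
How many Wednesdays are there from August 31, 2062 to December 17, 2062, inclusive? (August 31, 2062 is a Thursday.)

15

August 31, 2062 is a Thursday; the first Wednesday on or after it is September 6, 2062 (6 days later).
From September 6, 2062 to December 17, 2062: 24 + 31 + 30 + 17 = 102 days (rest of September, October, November, December).
102 ÷ 7 = 14 full weeks with remainder 4, so 14 more Wednesdays after the first → 15.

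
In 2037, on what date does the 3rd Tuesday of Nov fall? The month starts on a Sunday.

Nov 17, 2037

Nov 2037 begins on a Sunday, so the first Tuesday is Nov 3 (2 days later).
The 3rd Tuesday is 2 weeks later: 3 + 14 = 17.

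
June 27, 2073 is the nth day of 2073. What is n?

Days in months before June: 31 + 28 + 31 + 30 + 31 = 151.
Plus 27 days into June → day 178.

178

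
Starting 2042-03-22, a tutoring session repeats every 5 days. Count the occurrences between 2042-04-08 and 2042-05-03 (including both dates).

Occurrences land 5·i days after 2042-03-22 for i = 0, 1, 2, …
2042-04-08 is 17 days after the start; 17 ÷ 5 = 3 remainder 2; since the remainder is 2, round up to i = 4. First occurrence in the window: #5 on 2042-04-11 (4×5 = 20 days in).
2042-05-03 is 42 days after the start; 42 ÷ 5 = 8 remainder 2. Last occurrence in the window: #9 on 2042-05-01.
Occurrences #5 through #9: 5 in total.

5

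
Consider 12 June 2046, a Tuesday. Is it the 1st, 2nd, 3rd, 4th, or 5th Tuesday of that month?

2nd

Day 12 falls in week ⌈12/7⌉ of the month.
Days 1–7 hold the 1st Tuesday, 8–14 the 2nd, 15–21 the 3rd, 22–28 the 4th, 29–31 the 5th.
12 is in the range for the 2nd.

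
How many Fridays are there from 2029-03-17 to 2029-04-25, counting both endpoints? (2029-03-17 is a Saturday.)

5

2029-03-17 is a Saturday; the first Friday on or after it is 2029-03-23 (6 days later).
From 2029-03-23 to 2029-04-25: 8 + 25 = 33 days (rest of March, April).
33 ÷ 7 = 4 full weeks with remainder 5, so 4 more Fridays after the first → 5.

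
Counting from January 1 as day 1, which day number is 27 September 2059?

Days in months before September: 31 + 28 + 31 + 30 + 31 + 30 + 31 + 31 = 243.
Plus 27 days into September → day 270.

270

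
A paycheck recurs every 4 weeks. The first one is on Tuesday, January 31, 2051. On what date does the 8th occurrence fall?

August 15, 2051

The 8th occurrence is 7 intervals after the first: 7 × 28 = 196 days after January 31, 2051.
January has 31 days — 0 days to the end of January leaves 196.
February has 28 days (168 left).
March has 31 days (137 left).
April has 30 days (107 left).
May has 31 days (76 left).
June has 30 days (46 left).
July has 31 days (15 left).
15 days into August → August 15, 2051.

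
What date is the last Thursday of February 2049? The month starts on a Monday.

February 2049 begins on a Monday, so the first Thursday is February 4 (3 days later).
February 2049 has 28 days. Adding weeks: 4, 11, 18, 25 — the last one ≤ 28 is the 25th.

February 25, 2049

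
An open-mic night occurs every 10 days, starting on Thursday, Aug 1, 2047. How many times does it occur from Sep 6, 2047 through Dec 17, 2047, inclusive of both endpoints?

10

Occurrences land 10·i days after Aug 1, 2047 for i = 0, 1, 2, …
Sep 6, 2047 is 36 days after the start; 36 ÷ 10 = 3 remainder 6; since the remainder is 6, round up to i = 4. First occurrence in the window: #5 on Sep 10, 2047 (4×10 = 40 days in).
Dec 17, 2047 is 138 days after the start; 138 ÷ 10 = 13 remainder 8. Last occurrence in the window: #14 on Dec 9, 2047.
Occurrences #5 through #14: 10 in total.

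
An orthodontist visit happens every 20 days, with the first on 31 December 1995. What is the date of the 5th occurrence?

20 March 1996

The 5th occurrence is 4 intervals after the first: 4 × 20 = 80 days after 31 December 1995.
December has 31 days — 0 days to the end of December leaves 80.
January has 31 days (49 left).
February has 29 days (20 left).
20 days into March → 20 March 1996.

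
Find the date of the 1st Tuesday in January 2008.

The first Tuesday of January 2008 is January 1.

2008-01-01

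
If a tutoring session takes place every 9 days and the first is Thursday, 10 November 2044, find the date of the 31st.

7 August 2045

The 31st occurrence is 30 intervals after the first: 30 × 9 = 270 days after 10 November 2044.
November has 30 days — 20 days to the end of November leaves 250.
December has 31 days (219 left).
January has 31 days (188 left).
February has 28 days (160 left).
March has 31 days (129 left).
April has 30 days (99 left).
May has 31 days (68 left).
June has 30 days (38 left).
July has 31 days (7 left).
7 days into August → 7 August 2045.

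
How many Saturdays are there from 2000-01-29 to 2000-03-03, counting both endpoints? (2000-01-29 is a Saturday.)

2000-01-29 is a Saturday; the first Saturday on or after it is 2000-01-29.
From 2000-01-29 to 2000-03-03: 2 + 29 + 3 = 34 days (rest of January, February, March).
34 ÷ 7 = 4 full weeks with remainder 6, so 4 more Saturdays after the first → 5.

5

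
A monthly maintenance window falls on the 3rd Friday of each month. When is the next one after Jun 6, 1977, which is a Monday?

Jun 1977 starts on a Wednesday; its first Friday is the 3rd, so the 3rd Friday is the 17th — Jun 17, 1977.
Jun 17, 1977 is after Jun 6, 1977, so that is the next one.

Jun 17, 1977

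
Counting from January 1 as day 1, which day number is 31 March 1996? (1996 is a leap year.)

91

Days in months before March: 31 + 29 = 60.
Plus 31 days into March → day 91.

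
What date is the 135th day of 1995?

January has 31 days (135 − 31 = 104 remain).
February has 28 days (104 − 28 = 76 remain).
March has 31 days (76 − 31 = 45 remain).
April has 30 days (45 − 30 = 15 remain).
15 into May → May 15.

15 May 1995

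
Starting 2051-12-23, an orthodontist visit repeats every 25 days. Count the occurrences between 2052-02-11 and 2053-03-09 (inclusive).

Occurrences land 25·i days after 2051-12-23 for i = 0, 1, 2, …
2052-02-11 is 50 days after the start; 50 ÷ 25 = 2 remainder 0. First occurrence in the window: #3 on 2052-02-11 (2×25 = 50 days in).
2053-03-09 is 442 days after the start; 442 ÷ 25 = 17 remainder 17. Last occurrence in the window: #18 on 2053-02-20.
Occurrences #3 through #18: 16 in total.

16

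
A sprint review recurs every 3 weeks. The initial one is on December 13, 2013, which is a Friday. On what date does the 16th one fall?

The 16th occurrence is 15 intervals after the first: 15 × 21 = 315 days after December 13, 2013.
December has 31 days — 18 days to the end of December leaves 297.
January has 31 days (266 left).
February has 28 days (238 left).
March has 31 days (207 left).
April has 30 days (177 left).
May has 31 days (146 left).
June has 30 days (116 left).
July has 31 days (85 left).
August has 31 days (54 left).
September has 30 days (24 left).
24 days into October → October 24, 2014.

October 24, 2014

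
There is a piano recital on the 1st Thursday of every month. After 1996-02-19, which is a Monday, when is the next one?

February 1996 starts on a Thursday, so its 1st Thursday is 1996-02-01.
That is not after 1996-02-19, so look at March 1996.
March 1996 starts on a Friday, so its 1st Thursday is 1996-03-07 (6 days in).

1996-03-07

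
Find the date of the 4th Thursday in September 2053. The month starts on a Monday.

September 2053 begins on a Monday, so the first Thursday is September 4 (3 days later).
The 4th Thursday is 3 weeks later: 4 + 21 = 25.

2053-09-25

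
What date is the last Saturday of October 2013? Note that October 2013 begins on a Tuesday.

October 2013 begins on a Tuesday, so the first Saturday is October 5 (4 days later).
October 2013 has 31 days. Adding weeks: 5, 12, 19, 26 — the last one ≤ 31 is the 26th.

26 October 2013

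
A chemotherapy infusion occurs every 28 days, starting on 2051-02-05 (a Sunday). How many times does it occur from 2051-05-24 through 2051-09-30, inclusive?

5

Occurrences land 28·i days after 2051-02-05 for i = 0, 1, 2, …
2051-05-24 is 108 days after the start; 108 ÷ 28 = 3 remainder 24; since the remainder is 24, round up to i = 4. First occurrence in the window: #5 on 2051-05-28 (4×28 = 112 days in).
2051-09-30 is 237 days after the start; 237 ÷ 28 = 8 remainder 13. Last occurrence in the window: #9 on 2051-09-17.
Occurrences #5 through #9: 5 in total.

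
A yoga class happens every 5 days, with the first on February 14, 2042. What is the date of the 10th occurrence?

The 10th occurrence is 9 intervals after the first: 9 × 5 = 45 days after February 14, 2042.
February has 28 days — 14 days to the end of February leaves 31.
31 days into March → March 31, 2042.

March 31, 2042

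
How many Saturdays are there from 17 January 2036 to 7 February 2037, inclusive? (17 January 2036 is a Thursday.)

17 January 2036 is a Thursday; the first Saturday on or after it is 19 January 2036 (2 days later).
From 19 January 2036 to 7 February 2037: 347 + 38 = 385 days (rest of 2036, to 7 February 2037 in 2037).
385 ÷ 7 = 55 full weeks with remainder 0, so 55 more Saturdays after the first → 56.

56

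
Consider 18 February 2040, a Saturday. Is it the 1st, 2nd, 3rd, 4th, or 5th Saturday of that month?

Day 18 falls in week ⌈18/7⌉ of the month.
Days 1–7 hold the 1st Saturday, 8–14 the 2nd, 15–21 the 3rd, 22–28 the 4th, 29–31 the 5th.
18 is in the range for the 3rd.

3rd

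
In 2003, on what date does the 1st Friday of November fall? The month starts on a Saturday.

November 2003 begins on a Saturday, so the first Friday is November 7 (6 days later).

November 7, 2003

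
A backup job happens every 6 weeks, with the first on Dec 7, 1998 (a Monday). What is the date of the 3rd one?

The 3rd occurrence is 2 intervals after the first: 2 × 42 = 84 days after Dec 7, 1998.
Dec has 31 days — 24 days to the end of Dec leaves 60.
Jan has 31 days (29 left).
Feb has 28 days (1 left).
1 day into Mar → Mar 1, 1999.

Mar 1, 1999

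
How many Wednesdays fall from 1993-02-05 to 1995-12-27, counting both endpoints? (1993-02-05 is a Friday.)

1993-02-05 is a Friday; the first Wednesday on or after it is 1993-02-10 (5 days later).
From 1993-02-10 to 1995-12-27: 324 + 365 + 361 = 1050 days (rest of 1993, 1994, to 1995-12-27 in 1995).
1050 ÷ 7 = 150 full weeks with remainder 0, so 150 more Wednesdays after the first → 151.

151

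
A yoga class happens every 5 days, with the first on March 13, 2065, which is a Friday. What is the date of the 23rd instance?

July 1, 2065

The 23rd occurrence is 22 intervals after the first: 22 × 5 = 110 days after March 13, 2065.
March has 31 days — 18 days to the end of March leaves 92.
April has 30 days (62 left).
May has 31 days (31 left).
June has 30 days (1 left).
1 day into July → July 1, 2065.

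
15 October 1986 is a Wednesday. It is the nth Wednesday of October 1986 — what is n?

3rd

Day 15 falls in week ⌈15/7⌉ of the month.
Days 1–7 hold the 1st Wednesday, 8–14 the 2nd, 15–21 the 3rd, 22–28 the 4th, 29–31 the 5th.
15 is in the range for the 3rd.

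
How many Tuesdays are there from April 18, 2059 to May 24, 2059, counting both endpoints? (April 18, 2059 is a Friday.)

April 18, 2059 is a Friday; the first Tuesday on or after it is April 22, 2059 (4 days later).
From April 22, 2059 to May 24, 2059: 8 + 24 = 32 days (rest of April, May).
32 ÷ 7 = 4 full weeks with remainder 4, so 4 more Tuesdays after the first → 5.

5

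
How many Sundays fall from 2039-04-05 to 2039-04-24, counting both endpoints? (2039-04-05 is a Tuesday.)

2039-04-05 is a Tuesday; the first Sunday on or after it is 2039-04-10 (5 days later).
From 2039-04-10 to 2039-04-24 is 24 − 10 = 14 days.
14 ÷ 7 = 2 full weeks with remainder 0, so 2 more Sundays after the first → 3.

3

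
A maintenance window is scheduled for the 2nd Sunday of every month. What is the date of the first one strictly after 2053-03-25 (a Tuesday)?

March 2053 starts on a Saturday; its first Sunday is the 2nd, so the 2nd Sunday is the 9th — 2053-03-09.
That is not after 2053-03-25, so look at April 2053.
April 2053 starts on a Tuesday; its first Sunday is the 6th, so the 2nd Sunday is the 13th — 2053-04-13.

2053-04-13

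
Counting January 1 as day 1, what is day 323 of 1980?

January has 31 days (323 − 31 = 292 remain).
February has 29 days (292 − 29 = 263 remain).
March has 31 days (263 − 31 = 232 remain).
April has 30 days (232 − 30 = 202 remain).
May has 31 days (202 − 31 = 171 remain).
June has 30 days (171 − 30 = 141 remain).
July has 31 days (141 − 31 = 110 remain).
August has 31 days (110 − 31 = 79 remain).
September has 30 days (79 − 30 = 49 remain).
October has 31 days (49 − 31 = 18 remain).
18 into November → November 18.

1980-11-18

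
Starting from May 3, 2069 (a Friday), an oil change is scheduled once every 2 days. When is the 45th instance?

July 30, 2069

The 45th occurrence is 44 intervals after the first: 44 × 2 = 88 days after May 3, 2069.
May has 31 days — 28 days to the end of May leaves 60.
June has 30 days (30 left).
30 days into July → July 30, 2069.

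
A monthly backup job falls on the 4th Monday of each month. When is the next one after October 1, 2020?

October 26, 2020

October 2020 starts on a Thursday; its first Monday is the 5th, so the 4th Monday is the 26th — October 26, 2020.
October 26, 2020 is after October 1, 2020, so that is the next one.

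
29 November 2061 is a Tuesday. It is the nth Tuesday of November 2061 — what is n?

5th

Day 29 falls in week ⌈29/7⌉ of the month.
Days 1–7 hold the 1st Tuesday, 8–14 the 2nd, 15–21 the 3rd, 22–28 the 4th, 29–31 the 5th.
29 is in the range for the 5th.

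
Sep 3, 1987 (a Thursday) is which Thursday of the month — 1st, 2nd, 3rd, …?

1st

Day 3 falls in week ⌈3/7⌉ of the month.
Days 1–7 hold the 1st Thursday, 8–14 the 2nd, 15–21 the 3rd, 22–28 the 4th, 29–31 the 5th.
3 is in the range for the 1st.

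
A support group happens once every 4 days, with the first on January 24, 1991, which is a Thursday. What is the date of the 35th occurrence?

The 35th occurrence is 34 intervals after the first: 34 × 4 = 136 days after January 24, 1991.
January has 31 days — 7 days to the end of January leaves 129.
February has 28 days (101 left).
March has 31 days (70 left).
April has 30 days (40 left).
May has 31 days (9 left).
9 days into June → June 9, 1991.

June 9, 1991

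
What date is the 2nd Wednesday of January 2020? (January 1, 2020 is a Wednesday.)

8 January 2020

January 2020 begins on a Wednesday, so the first Wednesday is January 1.
The 2nd Wednesday is 1 weeks later: 1 + 7 = 8.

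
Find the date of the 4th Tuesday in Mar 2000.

Mar 28, 2000

The first Tuesday of Mar 2000 is Mar 7.
The 4th Tuesday is 3 weeks later: 7 + 21 = 28.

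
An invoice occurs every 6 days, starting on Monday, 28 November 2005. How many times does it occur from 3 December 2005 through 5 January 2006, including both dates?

6

Occurrences land 6·i days after 28 November 2005 for i = 0, 1, 2, …
3 December 2005 is 5 days after the start; 5 ÷ 6 = 0 remainder 5; since the remainder is 5, round up to i = 1. First occurrence in the window: #2 on 4 December 2005 (1×6 = 6 days in).
5 January 2006 is 38 days after the start; 38 ÷ 6 = 6 remainder 2. Last occurrence in the window: #7 on 3 January 2006.
Occurrences #2 through #7: 6 in total.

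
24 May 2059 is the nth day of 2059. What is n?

144

Days in months before May: 31 + 28 + 31 + 30 = 120.
Plus 24 days into May → day 144.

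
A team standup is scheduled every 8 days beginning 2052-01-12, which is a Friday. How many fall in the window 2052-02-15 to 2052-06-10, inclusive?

Occurrences land 8·i days after 2052-01-12 for i = 0, 1, 2, …
2052-02-15 is 34 days after the start; 34 ÷ 8 = 4 remainder 2; since the remainder is 2, round up to i = 5. First occurrence in the window: #6 on 2052-02-21 (5×8 = 40 days in).
2052-06-10 is 150 days after the start; 150 ÷ 8 = 18 remainder 6. Last occurrence in the window: #19 on 2052-06-04.
Occurrences #6 through #19: 14 in total.

14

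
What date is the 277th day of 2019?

Jan has 31 days (277 − 31 = 246 remain).
Feb has 28 days (246 − 28 = 218 remain).
Mar has 31 days (218 − 31 = 187 remain).
Apr has 30 days (187 − 30 = 157 remain).
May has 31 days (157 − 31 = 126 remain).
Jun has 30 days (126 − 30 = 96 remain).
Jul has 31 days (96 − 31 = 65 remain).
Aug has 31 days (65 − 31 = 34 remain).
Sep has 30 days (34 − 30 = 4 remain).
4 into Oct → Oct 4.

Oct 4, 2019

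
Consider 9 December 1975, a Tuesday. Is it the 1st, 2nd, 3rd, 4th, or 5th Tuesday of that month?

Day 9 falls in week ⌈9/7⌉ of the month.
Days 1–7 hold the 1st Tuesday, 8–14 the 2nd, 15–21 the 3rd, 22–28 the 4th, 29–31 the 5th.
9 is in the range for the 2nd.

2nd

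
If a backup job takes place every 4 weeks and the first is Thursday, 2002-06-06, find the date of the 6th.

2002-10-24

The 6th occurrence is 5 intervals after the first: 5 × 28 = 140 days after 2002-06-06.
June has 30 days — 24 days to the end of June leaves 116.
July has 31 days (85 left).
August has 31 days (54 left).
September has 30 days (24 left).
24 days into October → 2002-10-24.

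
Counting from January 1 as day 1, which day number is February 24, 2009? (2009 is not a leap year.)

Days in months before February: 31 = 31.
Plus 24 days into February → day 55.

55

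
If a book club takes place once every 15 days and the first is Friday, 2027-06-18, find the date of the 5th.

The 5th occurrence is 4 intervals after the first: 4 × 15 = 60 days after 2027-06-18.
June has 30 days — 12 days to the end of June leaves 48.
July has 31 days (17 left).
17 days into August → 2027-08-17.

2027-08-17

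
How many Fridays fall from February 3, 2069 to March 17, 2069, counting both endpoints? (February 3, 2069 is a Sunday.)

February 3, 2069 is a Sunday; the first Friday on or after it is February 8, 2069 (5 days later).
From February 8, 2069 to March 17, 2069: 20 + 17 = 37 days (rest of February, March).
37 ÷ 7 = 5 full weeks with remainder 2, so 5 more Fridays after the first → 6.

6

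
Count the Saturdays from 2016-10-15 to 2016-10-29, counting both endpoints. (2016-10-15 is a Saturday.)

2016-10-15 is a Saturday; the first Saturday on or after it is 2016-10-15.
From 2016-10-15 to 2016-10-29 is 29 − 15 = 14 days.
14 ÷ 7 = 2 full weeks with remainder 0, so 2 more Saturdays after the first → 3.

3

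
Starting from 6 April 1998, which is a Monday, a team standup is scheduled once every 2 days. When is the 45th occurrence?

3 July 1998

The 45th occurrence is 44 intervals after the first: 44 × 2 = 88 days after 6 April 1998.
April has 30 days — 24 days to the end of April leaves 64.
May has 31 days (33 left).
June has 30 days (3 left).
3 days into July → 3 July 1998.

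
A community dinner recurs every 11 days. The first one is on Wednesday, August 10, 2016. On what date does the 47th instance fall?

December 29, 2017

The 47th occurrence is 46 intervals after the first: 46 × 11 = 506 days after August 10, 2016.
August has 31 days — 21 days to the end of August leaves 485.
From end of August to end of 2016 is 122 days (363 left).
January has 31 days (332 left).
February has 28 days (304 left).
March has 31 days (273 left).
April has 30 days (243 left).
May has 31 days (212 left).
June has 30 days (182 left).
July has 31 days (151 left).
August has 31 days (120 left).
September has 30 days (90 left).
October has 31 days (59 left).
November has 30 days (29 left).
29 days into December → December 29, 2017.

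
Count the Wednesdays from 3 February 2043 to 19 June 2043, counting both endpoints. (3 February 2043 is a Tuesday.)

3 February 2043 is a Tuesday; the first Wednesday on or after it is 4 February 2043 (1 day later).
From 4 February 2043 to 19 June 2043: 24 + 31 + 30 + 31 + 19 = 135 days (rest of February, March, April, May, June).
135 ÷ 7 = 19 full weeks with remainder 2, so 19 more Wednesdays after the first → 20.

20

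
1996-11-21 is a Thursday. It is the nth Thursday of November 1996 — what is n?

Day 21 falls in week ⌈21/7⌉ of the month.
Days 1–7 hold the 1st Thursday, 8–14 the 2nd, 15–21 the 3rd, 22–28 the 4th, 29–31 the 5th.
21 is in the range for the 3rd.

3rd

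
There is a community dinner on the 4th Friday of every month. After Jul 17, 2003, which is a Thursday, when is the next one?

Jul 25, 2003

Jul 2003 starts on a Tuesday; its first Friday is the 4th, so the 4th Friday is the 25th — Jul 25, 2003.
Jul 25, 2003 is after Jul 17, 2003, so that is the next one.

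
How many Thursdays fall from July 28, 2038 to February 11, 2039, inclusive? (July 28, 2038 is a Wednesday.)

29

July 28, 2038 is a Wednesday; the first Thursday on or after it is July 29, 2038 (1 day later).
From July 29, 2038 to February 11, 2039: 2 + 31 + 30 + 31 + 30 + 31 + 31 + 11 = 197 days (rest of July, August, September, October, November, December, January, February).
197 ÷ 7 = 28 full weeks with remainder 1, so 28 more Thursdays after the first → 29.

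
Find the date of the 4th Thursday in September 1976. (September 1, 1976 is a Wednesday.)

1976-09-23

September 1976 begins on a Wednesday, so the first Thursday is September 2 (1 day later).
The 4th Thursday is 3 weeks later: 2 + 21 = 23.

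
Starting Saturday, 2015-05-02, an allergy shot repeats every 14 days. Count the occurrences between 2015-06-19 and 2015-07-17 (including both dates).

2

Occurrences land 14·i days after 2015-05-02 for i = 0, 1, 2, …
2015-06-19 is 48 days after the start; 48 ÷ 14 = 3 remainder 6; since the remainder is 6, round up to i = 4. First occurrence in the window: #5 on 2015-06-27 (4×14 = 56 days in).
2015-07-17 is 76 days after the start; 76 ÷ 14 = 5 remainder 6. Last occurrence in the window: #6 on 2015-07-11.
Occurrences #5 through #6: 2 in total.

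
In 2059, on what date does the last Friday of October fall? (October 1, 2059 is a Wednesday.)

October 31, 2059

October 2059 begins on a Wednesday, so the first Friday is October 3 (2 days later).
October 2059 has 31 days. Adding weeks: 3, 10, 17, 24, 31 — the last one ≤ 31 is the 31st.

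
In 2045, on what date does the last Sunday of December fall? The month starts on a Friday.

31 December 2045

December 2045 begins on a Friday, so the first Sunday is December 3 (2 days later).
December 2045 has 31 days. Adding weeks: 3, 10, 17, 24, 31 — the last one ≤ 31 is the 31st.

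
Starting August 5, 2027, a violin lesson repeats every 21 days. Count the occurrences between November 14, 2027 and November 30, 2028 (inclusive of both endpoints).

Occurrences land 21·i days after August 5, 2027 for i = 0, 1, 2, …
November 14, 2027 is 101 days after the start; 101 ÷ 21 = 4 remainder 17; since the remainder is 17, round up to i = 5. First occurrence in the window: #6 on November 18, 2027 (5×21 = 105 days in).
November 30, 2028 is 483 days after the start; 483 ÷ 21 = 23 remainder 0. Last occurrence in the window: #24 on November 30, 2028.
Occurrences #6 through #24: 19 in total.

19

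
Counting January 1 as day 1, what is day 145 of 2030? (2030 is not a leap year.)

2030-05-25

January has 31 days (145 − 31 = 114 remain).
February has 28 days (114 − 28 = 86 remain).
March has 31 days (86 − 31 = 55 remain).
April has 30 days (55 − 30 = 25 remain).
25 into May → May 25.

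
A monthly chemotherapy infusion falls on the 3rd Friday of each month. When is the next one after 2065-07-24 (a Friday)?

July 2065 starts on a Wednesday; its first Friday is the 3rd, so the 3rd Friday is the 17th — 2065-07-17.
That is not after 2065-07-24, so look at August 2065.
August 2065 starts on a Saturday; its first Friday is the 7th, so the 3rd Friday is the 21st — 2065-08-21.

2065-08-21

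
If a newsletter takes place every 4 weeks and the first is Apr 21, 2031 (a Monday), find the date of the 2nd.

May 19, 2031

The 2nd occurrence is 1 interval after the first: 1 × 28 = 28 days after Apr 21, 2031.
Apr has 30 days — 9 days to the end of Apr leaves 19.
19 days into May → May 19, 2031.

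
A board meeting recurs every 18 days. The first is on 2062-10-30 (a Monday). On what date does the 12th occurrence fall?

2063-05-16

The 12th occurrence is 11 intervals after the first: 11 × 18 = 198 days after 2062-10-30.
October has 31 days — 1 day to the end of October leaves 197.
November has 30 days (167 left).
December has 31 days (136 left).
January has 31 days (105 left).
February has 28 days (77 left).
March has 31 days (46 left).
April has 30 days (16 left).
16 days into May → 2063-05-16.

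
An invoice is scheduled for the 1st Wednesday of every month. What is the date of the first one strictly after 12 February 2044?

2 March 2044

February 2044 starts on a Monday, so its 1st Wednesday is 3 February 2044 (2 days in).
That is not after 12 February 2044, so look at March 2044.
March 2044 starts on a Tuesday, so its 1st Wednesday is 2 March 2044 (1 day in).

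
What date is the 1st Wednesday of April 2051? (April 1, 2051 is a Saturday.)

2051-04-05

April 2051 begins on a Saturday, so the first Wednesday is April 5 (4 days later).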